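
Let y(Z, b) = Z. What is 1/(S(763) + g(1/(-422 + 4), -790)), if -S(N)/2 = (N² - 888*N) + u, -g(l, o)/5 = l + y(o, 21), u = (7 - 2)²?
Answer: 418/81363705 ≈ 5.1374e-6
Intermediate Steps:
u = 25 (u = 5² = 25)
g(l, o) = -5*l - 5*o (g(l, o) = -5*(l + o) = -5*l - 5*o)
S(N) = -50 - 2*N² + 1776*N (S(N) = -2*((N² - 888*N) + 25) = -2*(25 + N² - 888*N) = -50 - 2*N² + 1776*N)
1/(S(763) + g(1/(-422 + 4), -790)) = 1/((-50 - 2*763² + 1776*763) + (-5/(-422 + 4) - 5*(-790))) = 1/((-50 - 2*582169 + 1355088) + (-5/(-418) + 3950)) = 1/((-50 - 1164338 + 1355088) + (-5*(-1/418) + 3950)) = 1/(190700 + (5/418 + 3950)) = 1/(190700 + 1651105/418) = 1/(81363705/418) = 418/81363705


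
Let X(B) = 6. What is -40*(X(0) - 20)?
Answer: 560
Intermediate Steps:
-40*(X(0) - 20) = -40*(6 - 20) = -40*(-14) = 560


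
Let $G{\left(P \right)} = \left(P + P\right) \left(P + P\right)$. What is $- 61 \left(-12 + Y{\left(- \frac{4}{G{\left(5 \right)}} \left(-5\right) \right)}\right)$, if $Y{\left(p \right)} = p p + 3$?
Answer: $\frac{13664}{25} \approx 546.56$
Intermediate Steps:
$G{\left(P \right)} = 4 P^{2}$ ($G{\left(P \right)} = 2 P 2 P = 4 P^{2}$)
$Y{\left(p \right)} = 3 + p^{2}$ ($Y{\left(p \right)} = p^{2} + 3 = 3 + p^{2}$)
$- 61 \left(-12 + Y{\left(- \frac{4}{G{\left(5 \right)}} \left(-5\right) \right)}\right) = - 61 \left(-12 + \left(3 + \left(- \frac{4}{4 \cdot 5^{2}} \left(-5\right)\right)^{2}\right)\right) = - 61 \left(-12 + \left(3 + \left(- \frac{4}{4 \cdot 25} \left(-5\right)\right)^{2}\right)\right) = - 61 \left(-12 + \left(3 + \left(- \frac{4}{100} \left(-5\right)\right)^{2}\right)\right) = - 61 \left(-12 + \left(3 + \left(\left(-4\right) \frac{1}{100} \left(-5\right)\right)^{2}\right)\right) = - 61 \left(-12 + \left(3 + \left(\left(- \frac{1}{25}\right) \left(-5\right)\right)^{2}\right)\right) = - 61 \left(-12 + \left(3 + \left(\frac{1}{5}\right)^{2}\right)\right) = - 61 \left(-12 + \left(3 + \frac{1}{25}\right)\right) = - 61 \left(-12 + \frac{76}{25}\right) = \left(-61\right) \left(- \frac{224}{25}\right) = \frac{13664}{25}$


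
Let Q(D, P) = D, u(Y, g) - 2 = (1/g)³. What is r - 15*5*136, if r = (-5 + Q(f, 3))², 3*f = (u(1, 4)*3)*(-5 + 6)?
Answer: -41742719/4096 ≈ -10191.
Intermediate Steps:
u(Y, g) = 2 + g⁻³ (u(Y, g) = 2 + (1/g)³ = 2 + g⁻³)
f = 129/64 (f = (((2 + 4⁻³)*3)*(-5 + 6))/3 = (((2 + 1/64)*3)*1)/3 = (((129/64)*3)*1)/3 = ((387/64)*1)/3 = (⅓)*(387/64) = 129/64 ≈ 2.0156)
r = 36481/4096 (r = (-5 + 129/64)² = (-191/64)² = 36481/4096 ≈ 8.9065)
r - 15*5*136 = 36481/4096 - 15*5*136 = 36481/4096 - 75*136 = 36481/4096 - 10200 = -41742719/4096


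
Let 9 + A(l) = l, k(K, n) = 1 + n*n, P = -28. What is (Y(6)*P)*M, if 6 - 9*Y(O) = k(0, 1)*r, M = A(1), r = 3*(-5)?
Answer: 896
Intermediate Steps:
r = -15
k(K, n) = 1 + n²
A(l) = -9 + l
M = -8 (M = -9 + 1 = -8)
Y(O) = 4 (Y(O) = ⅔ - (1 + 1²)*(-15)/9 = ⅔ - (1 + 1)*(-15)/9 = ⅔ - 2*(-15)/9 = ⅔ - ⅑*(-30) = ⅔ + 10/3 = 4)
(Y(6)*P)*M = (4*(-28))*(-8) = -112*(-8) = 896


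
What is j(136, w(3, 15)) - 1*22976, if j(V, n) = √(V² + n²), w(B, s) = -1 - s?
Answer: -22976 + 8*√293 ≈ -22839.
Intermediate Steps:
j(136, w(3, 15)) - 1*22976 = √(136² + (-1 - 1*15)²) - 1*22976 = √(18496 + (-1 - 15)²) - 22976 = √(18496 + (-16)²) - 22976 = √(18496 + 256) - 22976 = √18752 - 22976 = 8*√293 - 22976 = -22976 + 8*√293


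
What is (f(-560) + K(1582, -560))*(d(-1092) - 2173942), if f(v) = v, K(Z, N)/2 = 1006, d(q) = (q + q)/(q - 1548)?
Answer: -15782812914/5 ≈ -3.1566e+9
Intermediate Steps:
d(q) = 2*q/(-1548 + q) (d(q) = (2*q)/(-1548 + q) = 2*q/(-1548 + q))
K(Z, N) = 2012 (K(Z, N) = 2*1006 = 2012)
(f(-560) + K(1582, -560))*(d(-1092) - 2173942) = (-560 + 2012)*(2*(-1092)/(-1548 - 1092) - 2173942) = 1452*(2*(-1092)/(-2640) - 2173942) = 1452*(2*(-1092)*(-1/2640) - 2173942) = 1452*(91/110 - 2173942) = 1452*(-239133529/110) = -15782812914/5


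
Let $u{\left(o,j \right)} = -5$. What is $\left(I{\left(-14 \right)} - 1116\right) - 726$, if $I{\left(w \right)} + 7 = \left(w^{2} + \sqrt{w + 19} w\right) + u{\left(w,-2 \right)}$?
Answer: $-1658 - 14 \sqrt{5} \approx -1689.3$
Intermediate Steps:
$I{\left(w \right)} = -12 + w^{2} + w \sqrt{19 + w}$ ($I{\left(w \right)} = -7 - \left(5 - w^{2} - \sqrt{w + 19} w\right) = -7 - \left(5 - w^{2} - \sqrt{19 + w} w\right) = -7 - \left(5 - w^{2} - w \sqrt{19 + w}\right) = -7 + \left(-5 + w^{2} + w \sqrt{19 + w}\right) = -12 + w^{2} + w \sqrt{19 + w}$)
$\left(I{\left(-14 \right)} - 1116\right) - 726 = \left(\left(-12 + \left(-14\right)^{2} - 14 \sqrt{19 - 14}\right) - 1116\right) - 726 = \left(\left(-12 + 196 - 14 \sqrt{5}\right) - 1116\right) - 726 = \left(\left(184 - 14 \sqrt{5}\right) - 1116\right) - 726 = \left(-932 - 14 \sqrt{5}\right) - 726 = -1658 - 14 \sqrt{5}$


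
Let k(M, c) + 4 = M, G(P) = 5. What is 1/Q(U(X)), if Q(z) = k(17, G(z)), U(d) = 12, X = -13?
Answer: 1/13 ≈ 0.076923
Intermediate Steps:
k(M, c) = -4 + M
Q(z) = 13 (Q(z) = -4 + 17 = 13)
1/Q(U(X)) = 1/13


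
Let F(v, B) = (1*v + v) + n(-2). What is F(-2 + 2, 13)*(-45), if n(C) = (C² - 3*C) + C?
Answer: -360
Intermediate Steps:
n(C) = C² - 2*C
F(v, B) = 8 + 2*v (F(v, B) = (1*v + v) - 2*(-2 - 2) = (v + v) - 2*(-4) = 2*v + 8 = 8 + 2*v)
F(-2 + 2, 13)*(-45) = (8 + 2*(-2 + 2))*(-45) = (8 + 2*0)*(-45) = (8 + 0)*(-45) = 8*(-45) = -360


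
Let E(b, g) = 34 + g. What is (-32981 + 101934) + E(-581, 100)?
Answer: 69087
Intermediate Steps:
(-32981 + 101934) + E(-581, 100) = (-32981 + 101934) + (34 + 100) = 68953 + 134 = 69087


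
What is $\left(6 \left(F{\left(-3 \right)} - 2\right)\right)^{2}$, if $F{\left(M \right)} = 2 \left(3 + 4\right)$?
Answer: $5184$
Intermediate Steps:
$F{\left(M \right)} = 14$ ($F{\left(M \right)} = 2 \cdot 7 = 14$)
$\left(6 \left(F{\left(-3 \right)} - 2\right)\right)^{2} = \left(6 \left(14 - 2\right)\right)^{2} = \left(6 \cdot 12\right)^{2} = 72^{2} = 5184$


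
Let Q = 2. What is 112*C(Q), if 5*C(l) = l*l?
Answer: 448/5 ≈ 89.600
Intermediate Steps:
C(l) = l²/5 (C(l) = (l*l)/5 = l²/5)
112*C(Q) = 112*((⅕)*2²) = 112*((⅕)*4) = 112*(⅘) = 448/5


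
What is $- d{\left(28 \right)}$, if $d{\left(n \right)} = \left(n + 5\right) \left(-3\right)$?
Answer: $99$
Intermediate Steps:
$d{\left(n \right)} = -15 - 3 n$ ($d{\left(n \right)} = \left(5 + n\right) \left(-3\right) = -15 - 3 n$)
$- d{\left(28 \right)} = - (-15 - 84) = \left(-1\right) \left(-99\right) = 99$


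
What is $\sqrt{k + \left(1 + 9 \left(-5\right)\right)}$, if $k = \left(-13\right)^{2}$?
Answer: $5 \sqrt{5} \approx 11.18$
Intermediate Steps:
$k = 169$
$\sqrt{k + \left(1 + 9 \left(-5\right)\right)} = \sqrt{169 + \left(1 + 9 \left(-5\right)\right)} = \sqrt{169 + \left(1 - 45\right)} = \sqrt{169 - 44} = \sqrt{125} = 5 \sqrt{5}$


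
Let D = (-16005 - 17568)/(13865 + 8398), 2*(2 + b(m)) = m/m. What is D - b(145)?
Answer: -119/14842 ≈ -0.0080178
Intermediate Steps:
b(m) = -3/2 (b(m) = -2 + (m/m)/2 = -2 + (½)*1 = -2 + ½ = -3/2)
D = -11191/7421 (D = -33573/22263 = -33573*1/22263 = -11191/7421 ≈ -1.5080)
D - b(145) = -11191/7421 - 1*(-3/2) = -11191/7421 + 3/2 = -119/14842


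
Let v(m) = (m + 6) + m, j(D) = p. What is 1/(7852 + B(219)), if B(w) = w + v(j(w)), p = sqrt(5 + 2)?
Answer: 8077/65237901 - 2*sqrt(7)/65237901 ≈ 0.00012373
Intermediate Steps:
p = sqrt(7) ≈ 2.6458
j(D) = sqrt(7)
v(m) = 6 + 2*m (v(m) = (6 + m) + m = 6 + 2*m)
B(w) = 6 + w + 2*sqrt(7) (B(w) = w + (6 + 2*sqrt(7)) = 6 + w + 2*sqrt(7))
1/(7852 + B(219)) = 1/(7852 + (6 + 219 + 2*sqrt(7))) = 1/(7852 + (225 + 2*sqrt(7))) = 1/(8077 + 2*sqrt(7))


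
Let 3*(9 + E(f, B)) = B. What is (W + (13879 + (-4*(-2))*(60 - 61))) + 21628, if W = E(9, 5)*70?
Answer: 104957/3 ≈ 34986.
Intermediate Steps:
E(f, B) = -9 + B/3
W = -1540/3 (W = (-9 + (⅓)*5)*70 = (-9 + 5/3)*70 = -22/3*70 = -1540/3 ≈ -513.33)
(W + (13879 + (-4*(-2))*(60 - 61))) + 21628 = (-1540/3 + (13879 + (-4*(-2))*(60 - 61))) + 21628 = (-1540/3 + (13879 + 8*(-1))) + 21628 = (-1540/3 + (13879 - 8)) + 21628 = (-1540/3 + 13871) + 21628 = 40073/3 + 21628 = 104957/3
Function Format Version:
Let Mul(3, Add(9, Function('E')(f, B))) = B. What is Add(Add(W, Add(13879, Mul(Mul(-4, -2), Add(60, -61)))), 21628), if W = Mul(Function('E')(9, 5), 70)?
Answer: Rational(104957, 3) ≈ 34986.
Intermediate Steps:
Function('E')(f, B) = Add(-9, Mul(Rational(1, 3), B))
W = Rational(-1540, 3) (W = Mul(Add(-9, Mul(Rational(1, 3), 5)), 70) = Mul(Add(-9, Rational(5, 3)), 70) = Mul(Rational(-22, 3), 70) = Rational(-1540, 3) ≈ -513.33)
Add(Add(W, Add(13879, Mul(Mul(-4, -2), Add(60, -61)))), 21628) = Add(Add(Rational(-1540, 3), Add(13879, Mul(Mul(-4, -2), Add(60, -61)))), 21628) = Add(Add(Rational(-1540, 3), Add(13879, Mul(8, -1))), 21628) = Add(Add(Rational(-1540, 3), Add(13879, -8)), 21628) = Add(Add(Rational(-1540, 3), 13871), 21628) = Add(Rational(40073, 3), 21628) = Rational(104957, 3)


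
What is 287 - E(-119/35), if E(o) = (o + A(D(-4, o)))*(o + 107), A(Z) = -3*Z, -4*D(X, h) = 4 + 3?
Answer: 4767/50 ≈ 95.340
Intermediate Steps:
D(X, h) = -7/4 (D(X, h) = -(4 + 3)/4 = -¼*7 = -7/4)
E(o) = (107 + o)*(21/4 + o) (E(o) = (o - 3*(-7/4))*(o + 107) = (o + 21/4)*(107 + o) = (21/4 + o)*(107 + o) = (107 + o)*(21/4 + o))
287 - E(-119/35) = 287 - (2247/4 + (-119/35)² + 449*(-119/35)/4) = 287 - (2247/4 + (-119*1/35)² + 449*(-119*1/35)/4) = 287 - (2247/4 + (-17/5)² + (449/4)*(-17/5)) = 287 - (2247/4 + 289/25 - 7633/20) = 287 - 1*9583/50 = 287 - 9583/50 = 4767/50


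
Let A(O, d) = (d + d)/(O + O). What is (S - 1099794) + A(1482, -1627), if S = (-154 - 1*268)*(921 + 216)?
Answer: -2340980683/1482 ≈ -1.5796e+6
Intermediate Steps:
A(O, d) = d/O (A(O, d) = (2*d)/((2*O)) = (2*d)*(1/(2*O)) = d/O)
S = -479814 (S = (-154 - 268)*1137 = -422*1137 = -479814)
(S - 1099794) + A(1482, -1627) = (-479814 - 1099794) - 1627/1482 = -1579608 - 1627*1/1482 = -1579608 - 1627/1482 = -2340980683/1482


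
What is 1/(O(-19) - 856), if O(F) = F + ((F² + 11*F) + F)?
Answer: -1/742 ≈ -0.0013477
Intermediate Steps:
O(F) = F² + 13*F (O(F) = F + (F² + 12*F) = F² + 13*F)
1/(O(-19) - 856) = 1/(-19*(13 - 19) - 856) = 1/(-19*(-6) - 856) = 1/(114 - 856) = 1/(-742) = -1/742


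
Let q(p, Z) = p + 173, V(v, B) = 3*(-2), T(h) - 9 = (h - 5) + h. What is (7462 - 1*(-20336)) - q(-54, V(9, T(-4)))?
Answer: 27679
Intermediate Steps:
T(h) = 4 + 2*h (T(h) = 9 + ((h - 5) + h) = 9 + ((-5 + h) + h) = 9 + (-5 + 2*h) = 4 + 2*h)
V(v, B) = -6
q(p, Z) = 173 + p
(7462 - 1*(-20336)) - q(-54, V(9, T(-4))) = (7462 - 1*(-20336)) - (173 - 54) = (7462 + 20336) - 1*119 = 27798 - 119 = 27679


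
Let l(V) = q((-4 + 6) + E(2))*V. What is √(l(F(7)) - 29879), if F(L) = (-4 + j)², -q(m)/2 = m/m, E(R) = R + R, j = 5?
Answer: I*√29881 ≈ 172.86*I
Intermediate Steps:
E(R) = 2*R
q(m) = -2 (q(m) = -2*m/m = -2*1 = -2)
F(L) = 1 (F(L) = (-4 + 5)² = 1² = 1)
l(V) = -2*V
√(l(F(7)) - 29879) = √(-2*1 - 29879) = √(-2 - 29879) = √(-29881) = I*√29881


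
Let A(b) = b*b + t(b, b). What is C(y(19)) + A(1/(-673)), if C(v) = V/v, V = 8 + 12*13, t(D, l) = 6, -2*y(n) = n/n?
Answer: -145843137/452929 ≈ -322.00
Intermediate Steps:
y(n) = -1/2 (y(n) = -n/(2*n) = -1/2*1 = -1/2)
A(b) = 6 + b**2 (A(b) = b*b + 6 = b**2 + 6 = 6 + b**2)
V = 164 (V = 8 + 156 = 164)
C(v) = 164/v
C(y(19)) + A(1/(-673)) = 164/(-1/2) + (6 + (1/(-673))**2) = 164*(-2) + (6 + (-1/673)**2) = -328 + (6 + 1/452929) = -328 + 2717575/452929 = -145843137/452929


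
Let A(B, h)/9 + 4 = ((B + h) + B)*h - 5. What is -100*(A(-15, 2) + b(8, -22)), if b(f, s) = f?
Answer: 57700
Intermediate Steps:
A(B, h) = -81 + 9*h*(h + 2*B) (A(B, h) = -36 + 9*(((B + h) + B)*h - 5) = -36 + 9*((h + 2*B)*h - 5) = -36 + 9*(h*(h + 2*B) - 5) = -36 + 9*(-5 + h*(h + 2*B)) = -36 + (-45 + 9*h*(h + 2*B)) = -81 + 9*h*(h + 2*B))
-100*(A(-15, 2) + b(8, -22)) = -100*((-81 + 9*2² + 18*(-15)*2) + 8) = -100*((-81 + 9*4 - 540) + 8) = -100*((-81 + 36 - 540) + 8) = -100*(-585 + 8) = -100*(-577) = 57700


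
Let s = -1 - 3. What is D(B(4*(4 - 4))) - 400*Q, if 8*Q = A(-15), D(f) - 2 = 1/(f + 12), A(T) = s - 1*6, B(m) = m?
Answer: 6025/12 ≈ 502.08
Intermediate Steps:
s = -4
A(T) = -10 (A(T) = -4 - 1*6 = -4 - 6 = -10)
D(f) = 2 + 1/(12 + f) (D(f) = 2 + 1/(f + 12) = 2 + 1/(12 + f))
Q = -5/4 (Q = (⅛)*(-10) = -5/4 ≈ -1.2500)
D(B(4*(4 - 4))) - 400*Q = (25 + 2*(4*(4 - 4)))/(12 + 4*(4 - 4)) - 400*(-5/4) = (25 + 2*(4*0))/(12 + 4*0) + 500 = (25 + 2*0)/(12 + 0) + 500 = (25 + 0)/12 + 500 = (1/12)*25 + 500 = 25/12 + 500 = 6025/12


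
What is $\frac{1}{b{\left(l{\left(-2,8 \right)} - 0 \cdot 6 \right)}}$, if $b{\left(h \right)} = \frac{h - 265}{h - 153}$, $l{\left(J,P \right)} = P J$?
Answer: $\frac{169}{281} \approx 0.60142$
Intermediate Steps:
$l{\left(J,P \right)} = J P$
$b{\left(h \right)} = \frac{-265 + h}{-153 + h}$
$\frac{1}{b{\left(l{\left(-2,8 \right)} - 0 \cdot 6 \right)}} = \frac{1}{\frac{1}{-153 - \left(16 + 0 \cdot 6\right)} \left(-265 - \left(16 + 0 \cdot 6\right)\right)} = \frac{1}{\frac{1}{-153 - 16} \left(-265 - 16\right)} = \frac{1}{\frac{1}{-169} \left(-281\right)} = \frac{1}{\left(- \frac{1}{169}\right) \left(-281\right)} = \frac{1}{\frac{281}{169}} = \frac{169}{281}$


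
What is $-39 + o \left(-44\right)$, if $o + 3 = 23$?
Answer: $-919$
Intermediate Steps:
$o = 20$ ($o = -3 + 23 = 20$)
$-39 + o \left(-44\right) = -39 + 20 \left(-44\right) = -39 - 880 = -919$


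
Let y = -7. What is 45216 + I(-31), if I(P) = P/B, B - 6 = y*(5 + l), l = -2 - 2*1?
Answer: 45247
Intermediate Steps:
l = -4 (l = -2 - 2 = -4)
B = -1 (B = 6 - 7*(5 - 4) = 6 - 7*1 = 6 - 7 = -1)
I(P) = -P (I(P) = P/(-1) = P*(-1) = -P)
45216 + I(-31) = 45216 - 1*(-31) = 45216 + 31 = 45247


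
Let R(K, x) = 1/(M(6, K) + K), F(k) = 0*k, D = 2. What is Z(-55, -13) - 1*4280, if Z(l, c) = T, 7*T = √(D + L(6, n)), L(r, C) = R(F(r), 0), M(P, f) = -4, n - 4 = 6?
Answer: -4280 + √7/14 ≈ -4279.8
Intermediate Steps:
n = 10 (n = 4 + 6 = 10)
F(k) = 0
R(K, x) = 1/(-4 + K)
L(r, C) = -¼ (L(r, C) = 1/(-4 + 0) = 1/(-4) = -¼)
T = √7/14 (T = √(2 - ¼)/7 = √(7/4)/7 = (√7/2)/7 = √7/14 ≈ 0.18898)
Z(l, c) = √7/14
Z(-55, -13) - 1*4280 = √7/14 - 1*4280 = √7/14 - 4280 = -4280 + √7/14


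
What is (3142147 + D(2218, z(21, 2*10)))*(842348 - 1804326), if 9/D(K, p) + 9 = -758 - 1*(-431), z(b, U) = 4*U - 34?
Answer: -169269870615929/56 ≈ -3.0227e+12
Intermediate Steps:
z(b, U) = -34 + 4*U
D(K, p) = -3/112 (D(K, p) = 9/(-9 + (-758 - 1*(-431))) = 9/(-9 + (-758 + 431)) = 9/(-9 - 327) = 9/(-336) = 9*(-1/336) = -3/112)
(3142147 + D(2218, z(21, 2*10)))*(842348 - 1804326) = (3142147 - 3/112)*(842348 - 1804326) = (351920461/112)*(-961978) = -169269870615929/56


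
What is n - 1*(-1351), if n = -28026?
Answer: -26675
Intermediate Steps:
n - 1*(-1351) = -28026 - 1*(-1351) = -28026 + 1351 = -26675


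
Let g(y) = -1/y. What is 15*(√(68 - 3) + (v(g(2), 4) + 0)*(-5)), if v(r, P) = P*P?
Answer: -1200 + 15*√65 ≈ -1079.1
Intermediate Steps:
v(r, P) = P²
15*(√(68 - 3) + (v(g(2), 4) + 0)*(-5)) = 15*(√(68 - 3) + (4² + 0)*(-5)) = 15*(√65 + (16 + 0)*(-5)) = 15*(√65 + 16*(-5)) = 15*(√65 - 80) = 15*(-80 + √65) = -1200 + 15*√65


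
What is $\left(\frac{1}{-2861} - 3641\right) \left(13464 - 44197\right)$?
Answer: $\frac{320142649166}{2861} \approx 1.119 \cdot 10^{8}$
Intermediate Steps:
$\left(\frac{1}{-2861} - 3641\right) \left(13464 - 44197\right) = \left(- \frac{1}{2861} - 3641\right) \left(-30733\right) = \left(- \frac{10416902}{2861}\right) \left(-30733\right) = \frac{320142649166}{2861}$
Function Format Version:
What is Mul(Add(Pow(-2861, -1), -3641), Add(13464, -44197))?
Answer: Rational(320142649166, 2861) ≈ 1.1190e+8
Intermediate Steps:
Mul(Add(Pow(-2861, -1), -3641), Add(13464, -44197)) = Mul(Add(Rational(-1, 2861), -3641), -30733) = Mul(Rational(-10416902, 2861), -30733) = Rational(320142649166, 2861)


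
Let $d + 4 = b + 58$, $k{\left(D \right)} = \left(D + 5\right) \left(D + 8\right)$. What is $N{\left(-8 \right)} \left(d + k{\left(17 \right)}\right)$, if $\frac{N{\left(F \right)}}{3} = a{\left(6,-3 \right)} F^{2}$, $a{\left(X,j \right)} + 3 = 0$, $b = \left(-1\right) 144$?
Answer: $-264960$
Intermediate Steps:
$b = -144$
$a{\left(X,j \right)} = -3$ ($a{\left(X,j \right)} = -3 + 0 = -3$)
$N{\left(F \right)} = - 9 F^{2}$ ($N{\left(F \right)} = 3 \left(- 3 F^{2}\right) = - 9 F^{2}$)
$k{\left(D \right)} = \left(5 + D\right) \left(8 + D\right)$
$d = -90$ ($d = -4 + \left(-144 + 58\right) = -4 - 86 = -90$)
$N{\left(-8 \right)} \left(d + k{\left(17 \right)}\right) = - 9 \left(-8\right)^{2} \left(-90 + \left(40 + 17^{2} + 13 \cdot 17\right)\right) = \left(-9\right) 64 \left(-90 + \left(40 + 289 + 221\right)\right) = - 576 \left(-90 + 550\right) = \left(-576\right) 460 = -264960$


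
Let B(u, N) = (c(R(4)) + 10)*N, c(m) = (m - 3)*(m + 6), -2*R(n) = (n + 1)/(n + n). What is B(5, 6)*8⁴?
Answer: -217248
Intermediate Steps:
R(n) = -(1 + n)/(4*n) (R(n) = -(n + 1)/(2*(n + n)) = -(1 + n)/(2*(2*n)) = -(1 + n)*1/(2*n)/2 = -(1 + n)/(4*n))
c(m) = (-3 + m)*(6 + m)
B(u, N) = -2263*N/256 (B(u, N) = ((-18 + ((¼)*(-1 - 1*4)/4)² + 3*((¼)*(-1 - 1*4)/4)) + 10)*N = ((-18 + ((¼)*(¼)*(-1 - 4))² + 3*((¼)*(¼)*(-1 - 4))) + 10)*N = ((-18 + ((¼)*(¼)*(-5))² + 3*((¼)*(¼)*(-5))) + 10)*N = ((-18 + (-5/16)² + 3*(-5/16)) + 10)*N = ((-18 + 25/256 - 15/16) + 10)*N = (-4823/256 + 10)*N = -2263*N/256)
B(5, 6)*8⁴ = -2263/256*6*8⁴ = -6789/128*4096 = -217248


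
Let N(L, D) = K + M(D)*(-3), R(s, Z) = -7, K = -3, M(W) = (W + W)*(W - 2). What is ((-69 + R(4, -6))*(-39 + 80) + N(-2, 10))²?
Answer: 12952801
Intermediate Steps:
M(W) = 2*W*(-2 + W) (M(W) = (2*W)*(-2 + W) = 2*W*(-2 + W))
N(L, D) = -3 - 6*D*(-2 + D) (N(L, D) = -3 + (2*D*(-2 + D))*(-3) = -3 - 6*D*(-2 + D))
((-69 + R(4, -6))*(-39 + 80) + N(-2, 10))² = ((-69 - 7)*(-39 + 80) + (-3 - 6*10² + 12*10))² = (-76*41 + (-3 - 6*100 + 120))² = (-3116 + (-3 - 600 + 120))² = (-3116 - 483)² = (-3599)² = 12952801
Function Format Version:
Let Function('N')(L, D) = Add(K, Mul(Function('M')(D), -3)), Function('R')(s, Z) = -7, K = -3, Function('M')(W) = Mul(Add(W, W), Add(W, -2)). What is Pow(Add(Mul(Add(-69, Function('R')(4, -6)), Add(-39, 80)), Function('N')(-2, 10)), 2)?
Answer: 12952801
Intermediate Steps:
Function('M')(W) = Mul(2, W, Add(-2, W)) (Function('M')(W) = Mul(Mul(2, W), Add(-2, W)) = Mul(2, W, Add(-2, W)))
Function('N')(L, D) = Add(-3, Mul(-6, D, Add(-2, D))) (Function('N')(L, D) = Add(-3, Mul(Mul(2, D, Add(-2, D)), -3)) = Add(-3, Mul(-6, D, Add(-2, D))))
Pow(Add(Mul(Add(-69, Function('R')(4, -6)), Add(-39, 80)), Function('N')(-2, 10)), 2) = Pow(Add(Mul(Add(-69, -7), Add(-39, 80)), Add(-3, Mul(-6, Pow(10, 2)), Mul(12, 10))), 2) = Pow(Add(Mul(-76, 41), Add(-3, Mul(-6, 100), 120)), 2) = Pow(Add(-3116, Add(-3, -600, 120)), 2) = Pow(Add(-3116, -483), 2) = Pow(-3599, 2) = 12952801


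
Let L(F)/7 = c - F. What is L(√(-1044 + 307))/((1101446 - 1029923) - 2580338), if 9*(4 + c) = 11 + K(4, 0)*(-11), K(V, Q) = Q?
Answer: 35/4515867 + 7*I*√737/2508815 ≈ 7.7505e-6 + 7.5747e-5*I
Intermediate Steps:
c = -25/9 (c = -4 + (11 + 0*(-11))/9 = -4 + (11 + 0)/9 = -4 + (⅑)*11 = -4 + 11/9 = -25/9 ≈ -2.7778)
L(F) = -175/9 - 7*F (L(F) = 7*(-25/9 - F) = -175/9 - 7*F)
L(√(-1044 + 307))/((1101446 - 1029923) - 2580338) = (-175/9 - 7*√(-1044 + 307))/((1101446 - 1029923) - 2580338) = (-175/9 - 7*I*√737)/(71523 - 2580338) = (-175/9 - 7*I*√737)/(-2508815) = (-175/9 - 7*I*√737)*(-1/2508815) = 35/4515867 + 7*I*√737/2508815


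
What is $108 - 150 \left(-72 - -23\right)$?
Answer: $7458$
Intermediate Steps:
$108 - 150 \left(-72 - -23\right) = 108 - 150 \left(-72 + 23\right) = 108 - -7350 = 108 + 7350 = 7458$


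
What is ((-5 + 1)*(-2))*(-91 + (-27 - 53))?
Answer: -1368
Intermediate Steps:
((-5 + 1)*(-2))*(-91 + (-27 - 53)) = (-4*(-2))*(-91 - 80) = 8*(-171) = -1368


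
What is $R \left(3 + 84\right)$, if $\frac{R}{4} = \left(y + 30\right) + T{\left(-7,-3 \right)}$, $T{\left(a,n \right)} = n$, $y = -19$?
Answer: $2784$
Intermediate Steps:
$R = 32$ ($R = 4 \left(\left(-19 + 30\right) - 3\right) = 4 \left(11 - 3\right) = 4 \cdot 8 = 32$)
$R \left(3 + 84\right) = 32 \left(3 + 84\right) = 32 \cdot 87 = 2784$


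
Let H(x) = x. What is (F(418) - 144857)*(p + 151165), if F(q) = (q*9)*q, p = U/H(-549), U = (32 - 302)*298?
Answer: 13177299708295/61 ≈ 2.1602e+11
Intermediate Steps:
U = -80460 (U = -270*298 = -80460)
p = 8940/61 (p = -80460/(-549) = -80460*(-1/549) = 8940/61 ≈ 146.56)
F(q) = 9*q**2 (F(q) = (9*q)*q = 9*q**2)
(F(418) - 144857)*(p + 151165) = (9*418**2 - 144857)*(8940/61 + 151165) = (9*174724 - 144857)*(9230005/61) = (1572516 - 144857)*(9230005/61) = 1427659*(9230005/61) = 13177299708295/61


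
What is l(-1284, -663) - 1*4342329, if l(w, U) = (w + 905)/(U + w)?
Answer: -8454514184/1947 ≈ -4.3423e+6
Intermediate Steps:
l(w, U) = (905 + w)/(U + w)
l(-1284, -663) - 1*4342329 = (905 - 1284)/(-663 - 1284) - 1*4342329 = -379/(-1947) - 4342329 = -1/1947*(-379) - 4342329 = 379/1947 - 4342329 = -8454514184/1947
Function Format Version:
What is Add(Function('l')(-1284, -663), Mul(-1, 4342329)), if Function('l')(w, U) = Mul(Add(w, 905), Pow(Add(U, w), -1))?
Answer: Rational(-8454514184, 1947) ≈ -4.3423e+6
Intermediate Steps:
Function('l')(w, U) = Mul(Pow(Add(U, w), -1), Add(905, w)) (Function('l')(w, U) = Mul(Add(905, w), Pow(Add(U, w), -1)) = Mul(Pow(Add(U, w), -1), Add(905, w)))
Add(Function('l')(-1284, -663), Mul(-1, 4342329)) = Add(Mul(Pow(Add(-663, -1284), -1), Add(905, -1284)), Mul(-1, 4342329)) = Add(Mul(Pow(-1947, -1), -379), -4342329) = Add(Mul(Rational(-1, 1947), -379), -4342329) = Add(Rational(379, 1947), -4342329) = Rational(-8454514184, 1947)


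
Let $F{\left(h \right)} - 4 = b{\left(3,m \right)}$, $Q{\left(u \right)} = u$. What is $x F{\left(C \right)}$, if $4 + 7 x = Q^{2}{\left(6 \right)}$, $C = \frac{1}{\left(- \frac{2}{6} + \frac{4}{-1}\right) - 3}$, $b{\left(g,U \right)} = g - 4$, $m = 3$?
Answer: $\frac{96}{7} \approx 13.714$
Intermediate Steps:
$b{\left(g,U \right)} = -4 + g$
$C = - \frac{3}{22}$ ($C = \frac{1}{\left(\left(-2\right) \frac{1}{6} + 4 \left(-1\right)\right) - 3} = \frac{1}{\left(- \frac{1}{3} - 4\right) - 3} = \frac{1}{- \frac{13}{3} - 3} = \frac{1}{- \frac{22}{3}} = - \frac{3}{22} \approx -0.13636$)
$F{\left(h \right)} = 3$ ($F{\left(h \right)} = 4 + \left(-4 + 3\right) = 4 - 1 = 3$)
$x = \frac{32}{7}$ ($x = - \frac{4}{7} + \frac{6^{2}}{7} = - \frac{4}{7} + \frac{1}{7} \cdot 36 = - \frac{4}{7} + \frac{36}{7} = \frac{32}{7} \approx 4.5714$)
$x F{\left(C \right)} = \frac{32}{7} \cdot 3 = \frac{96}{7}$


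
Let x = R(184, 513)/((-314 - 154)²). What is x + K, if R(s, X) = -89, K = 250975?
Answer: 54969548311/219024 ≈ 2.5098e+5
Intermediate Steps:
x = -89/219024 (x = -89/(-314 - 154)² = -89/((-468)²) = -89/219024 ≈ -0.00040635)
x + K = -89/219024 + 250975 = 54969548311/219024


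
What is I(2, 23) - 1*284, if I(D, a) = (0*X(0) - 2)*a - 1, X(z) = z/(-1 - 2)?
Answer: -331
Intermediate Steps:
X(z) = -z/3 (X(z) = z/(-3) = z*(-⅓) = -z/3)
I(D, a) = -1 - 2*a (I(D, a) = (0*(-⅓*0) - 2)*a - 1 = (0*0 - 2)*a - 1 = (0 - 2)*a - 1 = -2*a - 1 = -1 - 2*a)
I(2, 23) - 1*284 = (-1 - 2*23) - 1*284 = (-1 - 46) - 284 = -47 - 284 = -331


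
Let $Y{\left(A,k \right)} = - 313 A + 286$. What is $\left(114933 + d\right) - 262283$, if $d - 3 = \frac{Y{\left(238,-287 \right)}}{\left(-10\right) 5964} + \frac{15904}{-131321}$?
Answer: $- \frac{48083775613603}{326332685} \approx -1.4735 \cdot 10^{5}$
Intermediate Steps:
$Y{\left(A,k \right)} = 286 - 313 A$
$d = \frac{1345521147}{326332685}$ ($d = 3 + \left(\frac{286 - 74494}{\left(-10\right) 5964} + \frac{15904}{-131321}\right) = 3 + \left(\frac{286 - 74494}{-59640} + 15904 \left(- \frac{1}{131321}\right)\right) = 3 - - \frac{366523092}{326332685} = 3 + \left(\frac{3092}{2485} - \frac{15904}{131321}\right) = 3 + \frac{366523092}{326332685} = \frac{1345521147}{326332685} \approx 4.1232$)
$\left(114933 + d\right) - 262283 = \left(114933 + \frac{1345521147}{326332685}\right) - 262283 = \frac{37507740006252}{326332685} - 262283 = - \frac{48083775613603}{326332685}$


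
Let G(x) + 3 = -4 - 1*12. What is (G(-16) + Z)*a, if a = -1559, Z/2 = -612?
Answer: 1937837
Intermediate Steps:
G(x) = -19 (G(x) = -3 + (-4 - 1*12) = -3 + (-4 - 12) = -3 - 16 = -19)
Z = -1224 (Z = 2*(-612) = -1224)
(G(-16) + Z)*a = (-19 - 1224)*(-1559) = -1243*(-1559) = 1937837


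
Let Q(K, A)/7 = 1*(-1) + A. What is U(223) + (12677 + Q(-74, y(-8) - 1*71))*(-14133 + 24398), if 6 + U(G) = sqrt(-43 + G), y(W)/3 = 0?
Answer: 124955839 + 6*sqrt(5) ≈ 1.2496e+8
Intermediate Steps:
y(W) = 0 (y(W) = 3*0 = 0)
U(G) = -6 + sqrt(-43 + G)
Q(K, A) = -7 + 7*A (Q(K, A) = 7*(1*(-1) + A) = 7*(-1 + A) = -7 + 7*A)
U(223) + (12677 + Q(-74, y(-8) - 1*71))*(-14133 + 24398) = (-6 + sqrt(-43 + 223)) + (12677 + (-7 + 7*(0 - 1*71)))*(-14133 + 24398) = (-6 + sqrt(180)) + (12677 + (-7 + 7*(0 - 71)))*10265 = (-6 + 6*sqrt(5)) + (12677 + (-7 + 7*(-71)))*10265 = (-6 + 6*sqrt(5)) + (12677 + (-7 - 497))*10265 = (-6 + 6*sqrt(5)) + (12677 - 504)*10265 = (-6 + 6*sqrt(5)) + 12173*10265 = (-6 + 6*sqrt(5)) + 124955845 = 124955839 + 6*sqrt(5)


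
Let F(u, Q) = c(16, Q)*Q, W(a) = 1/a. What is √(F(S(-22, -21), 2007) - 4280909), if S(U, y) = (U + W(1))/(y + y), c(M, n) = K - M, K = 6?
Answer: I*√4300979 ≈ 2073.9*I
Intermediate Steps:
c(M, n) = 6 - M
S(U, y) = (1 + U)/(2*y) (S(U, y) = (U + 1/1)/(y + y) = (U + 1)/((2*y)) = (1 + U)*(1/(2*y)) = (1 + U)/(2*y))
F(u, Q) = -10*Q (F(u, Q) = (6 - 1*16)*Q = (6 - 16)*Q = -10*Q)
√(F(S(-22, -21), 2007) - 4280909) = √(-10*2007 - 4280909) = √(-20070 - 4280909) = √(-4300979) = I*√4300979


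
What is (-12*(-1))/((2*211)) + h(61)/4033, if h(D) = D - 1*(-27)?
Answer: 42766/850963 ≈ 0.050256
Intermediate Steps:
h(D) = 27 + D (h(D) = D + 27 = 27 + D)
(-12*(-1))/((2*211)) + h(61)/4033 = (-12*(-1))/((2*211)) + (27 + 61)/4033 = 12/422 + 88*(1/4033) = 12*(1/422) + 88/4033 = 6/211 + 88/4033 = 42766/850963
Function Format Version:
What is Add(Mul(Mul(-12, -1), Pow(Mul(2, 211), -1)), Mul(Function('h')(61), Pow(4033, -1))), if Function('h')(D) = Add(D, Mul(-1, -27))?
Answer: Rational(42766, 850963) ≈ 0.050256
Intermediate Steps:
Function('h')(D) = Add(27, D) (Function('h')(D) = Add(D, 27) = Add(27, D))
Add(Mul(Mul(-12, -1), Pow(Mul(2, 211), -1)), Mul(Function('h')(61), Pow(4033, -1))) = Add(Mul(Mul(-12, -1), Pow(Mul(2, 211), -1)), Mul(Add(27, 61), Pow(4033, -1))) = Add(Mul(12, Pow(422, -1)), Mul(88, Rational(1, 4033))) = Add(Mul(12, Rational(1, 422)), Rational(88, 4033)) = Add(Rational(6, 211), Rational(88, 4033)) = Rational(42766, 850963)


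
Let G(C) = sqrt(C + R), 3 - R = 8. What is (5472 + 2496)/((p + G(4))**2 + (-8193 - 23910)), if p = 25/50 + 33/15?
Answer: -2557465852800/10301988219841 - 430272000*I/10301988219841 ≈ -0.24825 - 4.1766e-5*I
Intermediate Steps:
R = -5 (R = 3 - 1*8 = 3 - 8 = -5)
G(C) = sqrt(-5 + C) (G(C) = sqrt(C - 5) = sqrt(-5 + C))
p = 27/10 (p = 25*(1/50) + 33*(1/15) = 1/2 + 11/5 = 27/10 ≈ 2.7000)
(5472 + 2496)/((p + G(4))**2 + (-8193 - 23910)) = (5472 + 2496)/((27/10 + sqrt(-5 + 4))**2 + (-8193 - 23910)) = 7968/((27/10 + sqrt(-1))**2 - 32103) = 7968/((27/10 + I)**2 - 32103) = 7968/(-32103 + (27/10 + I)**2)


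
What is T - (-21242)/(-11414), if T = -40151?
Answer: -17627106/439 ≈ -40153.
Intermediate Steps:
T - (-21242)/(-11414) = -40151 - (-21242)/(-11414) = -40151 - (-21242)*(-1)/11414 = -40151 - 1*817/439 = -40151 - 817/439 = -17627106/439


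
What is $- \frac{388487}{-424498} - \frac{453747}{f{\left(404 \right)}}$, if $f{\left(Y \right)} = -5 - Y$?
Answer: $\frac{192773585189}{173619682} \approx 1110.3$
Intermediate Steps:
$- \frac{388487}{-424498} - \frac{453747}{f{\left(404 \right)}} = - \frac{388487}{-424498} - \frac{453747}{-5 - 404} = \left(-388487\right) \left(- \frac{1}{424498}\right) - \frac{453747}{-5 - 404} = \frac{388487}{424498} - \frac{453747}{-409} = \frac{388487}{424498} - - \frac{453747}{409} = \frac{388487}{424498} + \frac{453747}{409} = \frac{192773585189}{173619682}$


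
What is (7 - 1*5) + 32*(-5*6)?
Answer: -958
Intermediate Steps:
(7 - 1*5) + 32*(-5*6) = (7 - 5) + 32*(-30) = 2 - 960 = -958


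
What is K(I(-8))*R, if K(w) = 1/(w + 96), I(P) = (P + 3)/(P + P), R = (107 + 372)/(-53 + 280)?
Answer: 7664/349807 ≈ 0.021909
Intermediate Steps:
R = 479/227 ≈ 2.1101
I(P) = (3 + P)/(2*P) (I(P) = (3 + P)/((2*P)) = (3 + P)*(1/(2*P)) = (3 + P)/(2*P))
K(w) = 1/(96 + w)
K(I(-8))*R = (479/227)/(96 + (1/2)*(3 - 8)/(-8)) = (479/227)/(96 + (1/2)*(-1/8)*(-5)) = (479/227)/(96 + 5/16) = (479/227)/(1541/16) = (16/1541)*(479/227) = 7664/349807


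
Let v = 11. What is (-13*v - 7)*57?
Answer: -8550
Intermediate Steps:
(-13*v - 7)*57 = (-13*11 - 7)*57 = (-143 - 7)*57 = -150*57 = -8550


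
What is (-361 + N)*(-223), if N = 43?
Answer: 70914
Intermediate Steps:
(-361 + N)*(-223) = (-361 + 43)*(-223) = -318*(-223) = 70914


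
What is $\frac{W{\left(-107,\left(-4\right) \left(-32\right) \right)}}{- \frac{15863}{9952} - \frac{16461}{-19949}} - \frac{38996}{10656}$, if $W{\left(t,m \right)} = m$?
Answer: $- \frac{69185977248551}{406609290360} \approx -170.15$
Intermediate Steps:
$\frac{W{\left(-107,\left(-4\right) \left(-32\right) \right)}}{- \frac{15863}{9952} - \frac{16461}{-19949}} - \frac{38996}{10656} = \frac{\left(-4\right) \left(-32\right)}{- \frac{15863}{9952} - \frac{16461}{-19949}} - \frac{38996}{10656} = \frac{128}{\left(-15863\right) \frac{1}{9952} - - \frac{16461}{19949}} - \frac{9749}{2664} = \frac{128}{- \frac{15863}{9952} + \frac{16461}{19949}} - \frac{9749}{2664} = \frac{128}{- \frac{152631115}{198532448}} - \frac{9749}{2664} = 128 \left(- \frac{198532448}{152631115}\right) - \frac{9749}{2664} = - \frac{25412153344}{152631115} - \frac{9749}{2664} = - \frac{69185977248551}{406609290360}$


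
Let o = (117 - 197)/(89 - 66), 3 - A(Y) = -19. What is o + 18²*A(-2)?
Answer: 163864/23 ≈ 7124.5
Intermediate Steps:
A(Y) = 22 (A(Y) = 3 - 1*(-19) = 3 + 19 = 22)
o = -80/23 ≈ -3.4783
o + 18²*A(-2) = -80/23 + 18²*22 = -80/23 + 324*22 = -80/23 + 7128 = 163864/23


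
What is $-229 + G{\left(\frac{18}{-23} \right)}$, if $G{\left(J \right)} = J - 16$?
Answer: $- \frac{5653}{23} \approx -245.78$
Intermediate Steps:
$G{\left(J \right)} = -16 + J$
$-229 + G{\left(\frac{18}{-23} \right)} = -229 - \left(16 - \frac{18}{-23}\right) = -229 + \left(-16 + 18 \left(- \frac{1}{23}\right)\right) = -229 - \frac{386}{23} = - \frac{5653}{23}$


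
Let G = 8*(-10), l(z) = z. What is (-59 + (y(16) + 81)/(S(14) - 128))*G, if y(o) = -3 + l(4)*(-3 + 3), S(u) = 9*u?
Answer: 7840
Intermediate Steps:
y(o) = -3 (y(o) = -3 + 4*(-3 + 3) = -3 + 4*0 = -3 + 0 = -3)
G = -80
(-59 + (y(16) + 81)/(S(14) - 128))*G = (-59 + (-3 + 81)/(9*14 - 128))*(-80) = (-59 + 78/(126 - 128))*(-80) = (-59 + 78/(-2))*(-80) = (-59 + 78*(-½))*(-80) = (-59 - 39)*(-80) = -98*(-80) = 7840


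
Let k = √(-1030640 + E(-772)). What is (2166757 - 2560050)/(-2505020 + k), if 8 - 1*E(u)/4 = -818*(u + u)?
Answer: 8493162335/54095959336 + 393293*I*√380161/1568782820744 ≈ 0.157 + 0.00015457*I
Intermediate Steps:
E(u) = 32 + 6544*u (E(u) = 32 - (-3272)*(u + u) = 32 - (-3272)*2*u = 32 - (-6544)*u = 32 + 6544*u)
k = 4*I*√380161 (k = √(-1030640 + (32 + 6544*(-772))) = √(-1030640 + (32 - 5051968)) = √(-1030640 - 5051936) = √(-6082576) = 4*I*√380161 ≈ 2466.3*I)
(2166757 - 2560050)/(-2505020 + k) = (2166757 - 2560050)/(-2505020 + 4*I*√380161) = -393293/(-2505020 + 4*I*√380161)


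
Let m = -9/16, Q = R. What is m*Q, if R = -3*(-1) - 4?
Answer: 9/16 ≈ 0.56250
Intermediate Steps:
R = -1 (R = 3 - 4 = -1)
Q = -1
m = -9/16 (m = -9*1/16 = -9/16 ≈ -0.56250)
m*Q = -9/16*(-1) = 9/16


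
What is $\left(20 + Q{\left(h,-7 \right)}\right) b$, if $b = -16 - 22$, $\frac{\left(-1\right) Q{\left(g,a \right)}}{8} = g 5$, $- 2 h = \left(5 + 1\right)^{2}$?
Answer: $-28120$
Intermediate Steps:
$h = -18$ ($h = - \frac{\left(5 + 1\right)^{2}}{2} = - \frac{6^{2}}{2} = \left(- \frac{1}{2}\right) 36 = -18$)
$Q{\left(g,a \right)} = - 40 g$ ($Q{\left(g,a \right)} = - 8 g 5 = - 8 \cdot 5 g = - 40 g$)
$b = -38$
$\left(20 + Q{\left(h,-7 \right)}\right) b = \left(20 - -720\right) \left(-38\right) = \left(20 + 720\right) \left(-38\right) = 740 \left(-38\right) = -28120$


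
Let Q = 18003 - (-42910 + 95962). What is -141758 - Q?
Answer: -106709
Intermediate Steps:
Q = -35049 (Q = 18003 - 1*53052 = 18003 - 53052 = -35049)
-141758 - Q = -141758 - 1*(-35049) = -141758 + 35049 = -106709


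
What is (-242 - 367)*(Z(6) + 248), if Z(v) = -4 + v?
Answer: -152250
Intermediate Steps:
(-242 - 367)*(Z(6) + 248) = (-242 - 367)*((-4 + 6) + 248) = -609*(2 + 248) = -609*250 = -152250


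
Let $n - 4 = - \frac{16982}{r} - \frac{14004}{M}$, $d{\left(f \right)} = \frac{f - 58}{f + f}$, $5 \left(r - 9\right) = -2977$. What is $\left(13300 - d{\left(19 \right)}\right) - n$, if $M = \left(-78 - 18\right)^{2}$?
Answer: $\frac{47310214531}{3565312} \approx 13270.0$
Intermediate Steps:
$r = - \frac{2932}{5}$ ($r = 9 + \frac{1}{5} \left(-2977\right) = 9 - \frac{2977}{5} = - \frac{2932}{5} \approx -586.4$)
$d{\left(f \right)} = \frac{-58 + f}{2 f}$
$M = 9216$ ($M = \left(-96\right)^{2} = 9216$)
$n = \frac{5899695}{187648}$ ($n = 4 - \left(- \frac{42455}{1466} + \frac{389}{256}\right) = 4 - - \frac{5149103}{187648} = 4 + \left(\frac{42455}{1466} - \frac{389}{256}\right) = 4 + \frac{5149103}{187648} = \frac{5899695}{187648} \approx 31.44$)
$\left(13300 - d{\left(19 \right)}\right) - n = \left(13300 - \frac{-58 + 19}{2 \cdot 19}\right) - \frac{5899695}{187648} = \left(13300 - \frac{1}{2} \cdot \frac{1}{19} \left(-39\right)\right) - \frac{5899695}{187648} = \left(13300 - - \frac{39}{38}\right) - \frac{5899695}{187648} = \left(13300 + \frac{39}{38}\right) - \frac{5899695}{187648} = \frac{505439}{38} - \frac{5899695}{187648} = \frac{47310214531}{3565312}$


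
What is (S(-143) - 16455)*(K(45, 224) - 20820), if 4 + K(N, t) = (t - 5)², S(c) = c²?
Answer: 108385178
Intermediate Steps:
K(N, t) = -4 + (-5 + t)² (K(N, t) = -4 + (t - 5)² = -4 + (-5 + t)²)
(S(-143) - 16455)*(K(45, 224) - 20820) = ((-143)² - 16455)*((-4 + (-5 + 224)²) - 20820) = (20449 - 16455)*((-4 + 219²) - 20820) = 3994*((-4 + 47961) - 20820) = 3994*(47957 - 20820) = 3994*27137 = 108385178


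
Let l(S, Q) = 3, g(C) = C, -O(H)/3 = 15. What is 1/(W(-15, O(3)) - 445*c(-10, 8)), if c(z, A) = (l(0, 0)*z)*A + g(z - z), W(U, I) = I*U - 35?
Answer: 1/107440 ≈ 9.3075e-6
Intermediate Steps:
O(H) = -45 (O(H) = -3*15 = -45)
W(U, I) = -35 + I*U
c(z, A) = 3*A*z (c(z, A) = (3*z)*A + (z - z) = 3*A*z + 0 = 3*A*z)
1/(W(-15, O(3)) - 445*c(-10, 8)) = 1/((-35 - 45*(-15)) - 1335*8*(-10)) = 1/((-35 + 675) - 445*(-240)) = 1/(640 + 106800) = 1/107440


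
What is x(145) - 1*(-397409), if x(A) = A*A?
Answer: 418434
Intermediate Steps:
x(A) = A²
x(145) - 1*(-397409) = 145² - 1*(-397409) = 21025 + 397409 = 418434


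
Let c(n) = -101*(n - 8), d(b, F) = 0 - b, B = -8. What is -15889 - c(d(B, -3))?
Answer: -15889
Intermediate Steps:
d(b, F) = -b
c(n) = 808 - 101*n (c(n) = -101*(-8 + n) = 808 - 101*n)
-15889 - c(d(B, -3)) = -15889 - (808 - (-101)*(-8)) = -15889 - (808 - 101*8) = -15889 - (808 - 808) = -15889 - 1*0 = -15889 + 0 = -15889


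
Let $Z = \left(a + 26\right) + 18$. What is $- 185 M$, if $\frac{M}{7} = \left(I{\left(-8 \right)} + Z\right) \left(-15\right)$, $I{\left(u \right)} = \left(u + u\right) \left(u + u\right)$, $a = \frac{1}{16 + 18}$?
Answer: $\frac{198154425}{34} \approx 5.8281 \cdot 10^{6}$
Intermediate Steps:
$a = \frac{1}{34} \approx 0.029412$
$I{\left(u \right)} = 4 u^{2}$ ($I{\left(u \right)} = 2 u 2 u = 4 u^{2}$)
$Z = \frac{1497}{34}$ ($Z = \left(\frac{1}{34} + 26\right) + 18 = \frac{885}{34} + 18 = \frac{1497}{34} \approx 44.029$)
$M = - \frac{1071105}{34}$ ($M = 7 \left(4 \left(-8\right)^{2} + \frac{1497}{34}\right) \left(-15\right) = 7 \left(4 \cdot 64 + \frac{1497}{34}\right) \left(-15\right) = 7 \left(256 + \frac{1497}{34}\right) \left(-15\right) = 7 \cdot \frac{10201}{34} \left(-15\right) = 7 \left(- \frac{153015}{34}\right) = - \frac{1071105}{34} \approx -31503.0$)
$- 185 M = \left(-185\right) \left(- \frac{1071105}{34}\right) = \frac{198154425}{34}$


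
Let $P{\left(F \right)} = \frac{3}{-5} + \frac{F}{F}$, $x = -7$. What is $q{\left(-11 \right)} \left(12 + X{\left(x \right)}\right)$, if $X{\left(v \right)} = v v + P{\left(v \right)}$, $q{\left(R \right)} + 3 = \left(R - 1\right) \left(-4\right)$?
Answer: $2763$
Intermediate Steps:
$P{\left(F \right)} = \frac{2}{5}$ ($P{\left(F \right)} = 3 \left(- \frac{1}{5}\right) + 1 = - \frac{3}{5} + 1 = \frac{2}{5}$)
$q{\left(R \right)} = 1 - 4 R$ ($q{\left(R \right)} = -3 + \left(R - 1\right) \left(-4\right) = -3 + \left(-1 + R\right) \left(-4\right) = -3 - \left(-4 + 4 R\right) = 1 - 4 R$)
$X{\left(v \right)} = \frac{2}{5} + v^{2}$ ($X{\left(v \right)} = v v + \frac{2}{5} = v^{2} + \frac{2}{5} = \frac{2}{5} + v^{2}$)
$q{\left(-11 \right)} \left(12 + X{\left(x \right)}\right) = \left(1 - -44\right) \left(12 + \left(\frac{2}{5} + \left(-7\right)^{2}\right)\right) = \left(1 + 44\right) \left(12 + \left(\frac{2}{5} + 49\right)\right) = 45 \left(12 + \frac{247}{5}\right) = 45 \cdot \frac{307}{5} = 2763$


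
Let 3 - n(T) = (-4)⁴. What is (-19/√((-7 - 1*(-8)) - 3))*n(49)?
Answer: -4807*I*√2/2 ≈ -3399.1*I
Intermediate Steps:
n(T) = -253 (n(T) = 3 - 1*(-4)⁴ = 3 - 1*256 = 3 - 256 = -253)
(-19/√((-7 - 1*(-8)) - 3))*n(49) = -19/√((-7 - 1*(-8)) - 3)*(-253) = -19/√((-7 + 8) - 3)*(-253) = -19/√(1 - 3)*(-253) = -19*(-I*√2/2)*(-253) = -(-19)*I*√2/2*(-253) = (19*I*√2/2)*(-253) = -4807*I*√2/2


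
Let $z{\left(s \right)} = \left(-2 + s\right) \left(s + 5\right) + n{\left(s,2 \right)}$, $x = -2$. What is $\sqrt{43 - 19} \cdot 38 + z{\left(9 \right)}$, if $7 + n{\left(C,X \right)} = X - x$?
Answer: $95 + 76 \sqrt{6} \approx 281.16$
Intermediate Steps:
$n{\left(C,X \right)} = -5 + X$ ($n{\left(C,X \right)} = -7 + \left(X - -2\right) = -7 + \left(X + 2\right) = -7 + \left(2 + X\right) = -5 + X$)
$z{\left(s \right)} = -3 + \left(-2 + s\right) \left(5 + s\right)$ ($z{\left(s \right)} = \left(-2 + s\right) \left(s + 5\right) + \left(-5 + 2\right) = \left(-2 + s\right) \left(5 + s\right) - 3 = -3 + \left(-2 + s\right) \left(5 + s\right)$)
$\sqrt{43 - 19} \cdot 38 + z{\left(9 \right)} = \sqrt{43 - 19} \cdot 38 + \left(-13 + 9^{2} + 3 \cdot 9\right) = \sqrt{24} \cdot 38 + \left(-13 + 81 + 27\right) = 2 \sqrt{6} \cdot 38 + 95 = 76 \sqrt{6} + 95 = 95 + 76 \sqrt{6}$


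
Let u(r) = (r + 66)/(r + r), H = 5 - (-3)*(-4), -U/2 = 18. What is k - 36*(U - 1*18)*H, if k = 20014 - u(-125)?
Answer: 1601441/250 ≈ 6405.8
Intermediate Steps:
U = -36 (U = -2*18 = -36)
H = -7 (H = 5 - 1*12 = 5 - 12 = -7)
u(r) = (66 + r)/(2*r) (u(r) = (66 + r)/((2*r)) = (66 + r)*(1/(2*r)) = (66 + r)/(2*r))
k = 5003441/250 (k = 20014 - (66 - 125)/(2*(-125)) = 20014 - (-1)*(-59)/(2*125) = 20014 - 1*59/250 = 20014 - 59/250 = 5003441/250 ≈ 20014.)
k - 36*(U - 1*18)*H = 5003441/250 - 36*(-36 - 1*18)*(-7) = 5003441/250 - 36*(-36 - 18)*(-7) = 5003441/250 - 36*(-54)*(-7) = 5003441/250 - (-1944)*(-7) = 5003441/250 - 1*13608 = 5003441/250 - 13608 = 1601441/250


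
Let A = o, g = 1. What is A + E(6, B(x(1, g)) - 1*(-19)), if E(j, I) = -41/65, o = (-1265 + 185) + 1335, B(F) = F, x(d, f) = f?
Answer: 16534/65 ≈ 254.37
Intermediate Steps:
o = 255 (o = -1080 + 1335 = 255)
A = 255
E(j, I) = -41/65 (E(j, I) = -41*1/65 = -41/65)
A + E(6, B(x(1, g)) - 1*(-19)) = 255 - 41/65 = 16534/65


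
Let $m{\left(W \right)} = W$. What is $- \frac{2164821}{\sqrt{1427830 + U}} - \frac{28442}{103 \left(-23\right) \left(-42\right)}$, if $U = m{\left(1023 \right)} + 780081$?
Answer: $- \frac{14221}{49749} - \frac{2164821 \sqrt{2208934}}{2208934} \approx -1456.9$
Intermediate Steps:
$U = 781104$ ($U = 1023 + 780081 = 781104$)
$- \frac{2164821}{\sqrt{1427830 + U}} - \frac{28442}{103 \left(-23\right) \left(-42\right)} = - \frac{2164821}{\sqrt{1427830 + 781104}} - \frac{28442}{103 \left(-23\right) \left(-42\right)} = - \frac{2164821}{\sqrt{2208934}} - \frac{28442}{\left(-2369\right) \left(-42\right)} = - 2164821 \frac{\sqrt{2208934}}{2208934} - \frac{28442}{99498} = - \frac{2164821 \sqrt{2208934}}{2208934} - \frac{14221}{49749} = - \frac{14221}{49749} - \frac{2164821 \sqrt{2208934}}{2208934}$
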